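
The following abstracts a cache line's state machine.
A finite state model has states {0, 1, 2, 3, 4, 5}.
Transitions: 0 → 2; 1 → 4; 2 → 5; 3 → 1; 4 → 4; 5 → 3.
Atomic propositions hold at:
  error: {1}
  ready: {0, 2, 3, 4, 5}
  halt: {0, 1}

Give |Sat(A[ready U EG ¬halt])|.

1

Sat(¬halt) = {2, 3, 4, 5}
EG ¬halt: greatest fixpoint, start Z0 = {2, 3, 4, 5}, keep only states in Sat with some successor in Z. Z1 = {2, 4, 5}; Z2 = {2, 4}; Z3 = {4}; fixed.
Sat(EG ¬halt) = {4}
A[ready U EG ¬halt]: least fixpoint, start Z0 = Sat(EG ¬halt) = {4}, add states in Sat(ready) with every successor in Z. Already a fixed point.
Sat(A[ready U EG ¬halt]) = {4}
|Sat(A[ready U EG ¬halt])| = |{4}| = 1.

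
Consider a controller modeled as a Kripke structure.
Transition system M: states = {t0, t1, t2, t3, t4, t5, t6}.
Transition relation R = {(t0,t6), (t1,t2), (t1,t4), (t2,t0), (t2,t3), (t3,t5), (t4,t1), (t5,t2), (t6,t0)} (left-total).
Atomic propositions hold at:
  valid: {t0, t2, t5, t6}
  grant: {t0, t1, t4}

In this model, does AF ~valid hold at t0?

No

Sat(~valid) = {t1, t3, t4}
AF ~valid: least fixpoint, start Z0 = {t1, t3, t4}, add states with every successor in Z. Already a fixed point.
Sat(AF ~valid) = {t1, t3, t4}
t0 ∉ Sat(AF ~valid) = {t1, t3, t4}, so the formula does not hold at t0.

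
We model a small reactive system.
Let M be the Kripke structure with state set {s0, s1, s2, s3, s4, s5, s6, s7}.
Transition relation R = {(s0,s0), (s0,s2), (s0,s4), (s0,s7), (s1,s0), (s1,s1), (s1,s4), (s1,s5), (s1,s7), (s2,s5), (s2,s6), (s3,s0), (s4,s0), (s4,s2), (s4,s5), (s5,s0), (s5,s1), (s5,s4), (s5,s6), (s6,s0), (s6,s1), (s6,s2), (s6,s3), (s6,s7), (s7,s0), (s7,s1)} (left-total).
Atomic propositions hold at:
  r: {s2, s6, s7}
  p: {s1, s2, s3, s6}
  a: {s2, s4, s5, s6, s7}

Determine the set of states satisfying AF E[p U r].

{s1, s2, s6, s7}

E[p U r]: least fixpoint, start Z0 = Sat(r) = {s2, s6, s7}, add states in Sat(p) with some successor in Z. Z1 = {s1, s2, s6, s7}; fixed.
Sat(E[p U r]) = {s1, s2, s6, s7}
AF E[p U r]: least fixpoint, start Z0 = {s1, s2, s6, s7}, add states with every successor in Z. Already a fixed point.
Sat(AF E[p U r]) = {s1, s2, s6, s7}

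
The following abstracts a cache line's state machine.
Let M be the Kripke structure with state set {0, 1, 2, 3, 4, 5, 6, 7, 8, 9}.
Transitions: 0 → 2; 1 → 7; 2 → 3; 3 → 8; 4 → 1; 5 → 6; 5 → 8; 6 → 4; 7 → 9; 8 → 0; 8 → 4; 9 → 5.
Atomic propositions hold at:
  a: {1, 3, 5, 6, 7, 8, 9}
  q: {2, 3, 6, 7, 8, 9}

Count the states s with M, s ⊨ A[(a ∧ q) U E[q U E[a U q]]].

8

Sat(a ∧ q) = {3, 6, 7, 8, 9}
E[a U q]: least fixpoint, start Z0 = Sat(q) = {2, 3, 6, 7, 8, 9}, add states in Sat(a) with some successor in Z. Z1 = {1, 2, 3, 5, 6, 7, 8, 9}; fixed.
Sat(E[a U q]) = {1, 2, 3, 5, 6, 7, 8, 9}
E[q U E[a U q]]: least fixpoint, start Z0 = Sat(E[a U q]) = {1, 2, 3, 5, 6, 7, 8, 9}, add states in Sat(q) with some successor in Z. Already a fixed point.
Sat(E[q U E[a U q]]) = {1, 2, 3, 5, 6, 7, 8, 9}
A[(a ∧ q) U E[q U E[a U q]]]: least fixpoint, start Z0 = Sat(E[q U E[a U q]]) = {1, 2, 3, 5, 6, 7, 8, 9}, add states in Sat(a ∧ q) with every successor in Z. Already a fixed point.
Sat(A[(a ∧ q) U E[q U E[a U q]]]) = {1, 2, 3, 5, 6, 7, 8, 9}
|Sat(A[(a ∧ q) U E[q U E[a U q]]])| = |{1, 2, 3, 5, 6, 7, 8, 9}| = 8.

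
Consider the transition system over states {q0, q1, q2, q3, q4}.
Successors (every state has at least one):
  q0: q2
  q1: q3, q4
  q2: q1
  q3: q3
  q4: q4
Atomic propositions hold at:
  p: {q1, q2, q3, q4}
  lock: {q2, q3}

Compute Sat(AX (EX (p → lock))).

Sat(p → lock) = {q0, q2, q3}
Sat(EX (p → lock)) = {s : some successor in {q0, q2, q3}} = {q0, q1, q3}
Sat(AX (EX (p → lock))) = {s : every successor in {q0, q1, q3}} = {q2, q3}

{q2, q3}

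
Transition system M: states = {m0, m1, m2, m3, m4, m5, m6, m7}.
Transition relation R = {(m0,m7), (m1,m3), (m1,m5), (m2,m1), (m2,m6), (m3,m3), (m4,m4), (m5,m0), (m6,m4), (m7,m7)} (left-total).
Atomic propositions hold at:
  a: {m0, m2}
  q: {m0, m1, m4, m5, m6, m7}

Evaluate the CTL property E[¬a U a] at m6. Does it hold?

No

Sat(¬a) = {m1, m3, m4, m5, m6, m7}
E[¬a U a]: least fixpoint, start Z0 = Sat(a) = {m0, m2}, add states in Sat(¬a) with some successor in Z. Z1 = {m0, m2, m5}; Z2 = {m0, m1, m2, m5}; fixed.
Sat(E[¬a U a]) = {m0, m1, m2, m5}
m6 ∉ Sat(E[¬a U a]) = {m0, m1, m2, m5}, so the formula does not hold at m6.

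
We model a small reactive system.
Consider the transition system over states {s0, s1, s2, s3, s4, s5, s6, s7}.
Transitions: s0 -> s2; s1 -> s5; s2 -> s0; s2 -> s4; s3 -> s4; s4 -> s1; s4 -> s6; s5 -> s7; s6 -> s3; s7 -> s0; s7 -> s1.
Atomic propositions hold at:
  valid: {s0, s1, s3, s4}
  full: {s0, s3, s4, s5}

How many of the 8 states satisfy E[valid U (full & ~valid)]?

4

Sat(~valid) = {s2, s5, s6, s7}
Sat(full & ~valid) = {s5}
E[valid U (full & ~valid)]: least fixpoint, start Z0 = Sat((full & ~valid)) = {s5}, add states in Sat(valid) with some successor in Z. Z1 = {s1, s5}; Z2 = {s1, s4, s5}; Z3 = {s1, s3, s4, s5}; fixed.
Sat(E[valid U (full & ~valid)]) = {s1, s3, s4, s5}
|Sat(E[valid U (full & ~valid)])| = |{s1, s3, s4, s5}| = 4.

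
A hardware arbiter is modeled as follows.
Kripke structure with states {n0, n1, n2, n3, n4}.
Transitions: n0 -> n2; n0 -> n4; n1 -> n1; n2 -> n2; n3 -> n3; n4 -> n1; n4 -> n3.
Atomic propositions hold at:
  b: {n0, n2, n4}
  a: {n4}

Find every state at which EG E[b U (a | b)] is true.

Sat(a | b) = {n0, n2, n4}
E[b U (a | b)]: least fixpoint, start Z0 = Sat((a | b)) = {n0, n2, n4}, add states in Sat(b) with some successor in Z. Already a fixed point.
Sat(E[b U (a | b)]) = {n0, n2, n4}
EG E[b U (a | b)]: greatest fixpoint, start Z0 = {n0, n2, n4}, keep only states in Sat with some successor in Z. Z1 = {n0, n2}; fixed.
Sat(EG E[b U (a | b)]) = {n0, n2}

{n0, n2}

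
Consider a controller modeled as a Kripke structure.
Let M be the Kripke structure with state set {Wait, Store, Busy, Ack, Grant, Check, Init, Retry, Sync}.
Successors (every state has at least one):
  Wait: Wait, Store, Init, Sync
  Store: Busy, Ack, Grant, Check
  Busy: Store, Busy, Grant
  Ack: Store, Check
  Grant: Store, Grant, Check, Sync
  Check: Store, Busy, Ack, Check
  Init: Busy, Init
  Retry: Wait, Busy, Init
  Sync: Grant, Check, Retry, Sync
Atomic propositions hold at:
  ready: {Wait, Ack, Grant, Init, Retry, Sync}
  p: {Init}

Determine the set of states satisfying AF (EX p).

Sat(EX p) = {s : some successor in {Init}} = {Wait, Init, Retry}
AF (EX p): least fixpoint, start Z0 = {Wait, Init, Retry}, add states with every successor in Z. Already a fixed point.
Sat(AF (EX p)) = {Wait, Init, Retry}

{Wait, Init, Retry}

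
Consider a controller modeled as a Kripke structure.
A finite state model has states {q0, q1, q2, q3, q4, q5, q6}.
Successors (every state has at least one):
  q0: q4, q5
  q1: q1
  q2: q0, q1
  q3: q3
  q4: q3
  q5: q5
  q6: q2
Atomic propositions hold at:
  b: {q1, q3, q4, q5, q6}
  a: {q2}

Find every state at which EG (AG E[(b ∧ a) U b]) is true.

Sat(b ∧ a) = ∅
E[(b ∧ a) U b]: least fixpoint, start Z0 = Sat(b) = {q1, q3, q4, q5, q6}, add states in Sat(b ∧ a) with some successor in Z. Already a fixed point.
Sat(E[(b ∧ a) U b]) = {q1, q3, q4, q5, q6}
AG E[(b ∧ a) U b]: greatest fixpoint, start Z0 = {q1, q3, q4, q5, q6}, keep only states in Sat with every successor in Z. Z1 = {q1, q3, q4, q5}; fixed.
Sat(AG E[(b ∧ a) U b]) = {q1, q3, q4, q5}
EG (AG E[(b ∧ a) U b]): greatest fixpoint, start Z0 = {q1, q3, q4, q5}, keep only states in Sat with some successor in Z. Already a fixed point.
Sat(EG (AG E[(b ∧ a) U b])) = {q1, q3, q4, q5}

{q1, q3, q4, q5}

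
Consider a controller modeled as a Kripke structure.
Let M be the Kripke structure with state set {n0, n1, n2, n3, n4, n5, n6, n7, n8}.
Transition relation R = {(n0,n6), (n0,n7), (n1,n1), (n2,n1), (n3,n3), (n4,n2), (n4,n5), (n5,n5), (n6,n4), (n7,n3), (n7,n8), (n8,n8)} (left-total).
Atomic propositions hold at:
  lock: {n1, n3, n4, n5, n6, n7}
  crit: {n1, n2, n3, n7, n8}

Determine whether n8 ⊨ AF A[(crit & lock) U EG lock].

No

Sat(crit & lock) = {n1, n3, n7}
EG lock: greatest fixpoint, start Z0 = {n1, n3, n4, n5, n6, n7}, keep only states in Sat with some successor in Z. Already a fixed point.
Sat(EG lock) = {n1, n3, n4, n5, n6, n7}
A[(crit & lock) U EG lock]: least fixpoint, start Z0 = Sat(EG lock) = {n1, n3, n4, n5, n6, n7}, add states in Sat(crit & lock) with every successor in Z. Already a fixed point.
Sat(A[(crit & lock) U EG lock]) = {n1, n3, n4, n5, n6, n7}
AF A[(crit & lock) U EG lock]: least fixpoint, start Z0 = {n1, n3, n4, n5, n6, n7}, add states with every successor in Z. Z1 = {n0, n1, n2, n3, n4, n5, n6, n7}; fixed.
Sat(AF A[(crit & lock) U EG lock]) = {n0, n1, n2, n3, n4, n5, n6, n7}
n8 ∉ Sat(AF A[(crit & lock) U EG lock]) = {n0, n1, n2, n3, n4, n5, n6, n7}, so the formula does not hold at n8.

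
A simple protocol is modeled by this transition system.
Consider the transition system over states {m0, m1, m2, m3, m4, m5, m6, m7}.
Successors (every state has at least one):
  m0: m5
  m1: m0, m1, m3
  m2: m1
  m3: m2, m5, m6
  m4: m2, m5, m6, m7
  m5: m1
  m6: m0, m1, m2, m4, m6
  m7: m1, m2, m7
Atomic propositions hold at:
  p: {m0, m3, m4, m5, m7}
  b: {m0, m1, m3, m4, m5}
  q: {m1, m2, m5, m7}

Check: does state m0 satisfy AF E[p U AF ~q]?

Sat(~q) = {m0, m3, m4, m6}
AF ~q: least fixpoint, start Z0 = {m0, m3, m4, m6}, add states with every successor in Z. Already a fixed point.
Sat(AF ~q) = {m0, m3, m4, m6}
E[p U AF ~q]: least fixpoint, start Z0 = Sat(AF ~q) = {m0, m3, m4, m6}, add states in Sat(p) with some successor in Z. Already a fixed point.
Sat(E[p U AF ~q]) = {m0, m3, m4, m6}
AF E[p U AF ~q]: least fixpoint, start Z0 = {m0, m3, m4, m6}, add states with every successor in Z. Already a fixed point.
Sat(AF E[p U AF ~q]) = {m0, m3, m4, m6}
m0 ∈ Sat(AF E[p U AF ~q]) = {m0, m3, m4, m6}, so the formula holds at m0.

Yes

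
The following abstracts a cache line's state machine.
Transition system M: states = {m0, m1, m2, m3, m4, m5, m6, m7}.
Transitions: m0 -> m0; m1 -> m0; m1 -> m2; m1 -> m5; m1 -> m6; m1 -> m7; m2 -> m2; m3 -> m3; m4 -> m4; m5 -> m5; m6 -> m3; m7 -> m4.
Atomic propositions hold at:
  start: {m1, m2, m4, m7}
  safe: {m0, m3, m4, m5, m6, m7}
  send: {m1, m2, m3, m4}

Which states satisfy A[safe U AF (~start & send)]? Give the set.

Sat(~start) = {m0, m3, m5, m6}
Sat(~start & send) = {m3}
AF (~start & send): least fixpoint, start Z0 = {m3}, add states with every successor in Z. Z1 = {m3, m6}; fixed.
Sat(AF (~start & send)) = {m3, m6}
A[safe U AF (~start & send)]: least fixpoint, start Z0 = Sat(AF (~start & send)) = {m3, m6}, add states in Sat(safe) with every successor in Z. Already a fixed point.
Sat(A[safe U AF (~start & send)]) = {m3, m6}

{m3, m6}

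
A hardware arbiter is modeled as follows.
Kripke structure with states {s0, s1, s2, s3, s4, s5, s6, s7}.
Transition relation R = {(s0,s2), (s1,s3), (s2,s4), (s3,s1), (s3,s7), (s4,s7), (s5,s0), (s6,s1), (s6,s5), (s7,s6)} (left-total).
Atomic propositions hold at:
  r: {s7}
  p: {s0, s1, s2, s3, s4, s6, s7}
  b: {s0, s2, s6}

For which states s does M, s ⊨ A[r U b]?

{s0, s2, s6, s7}

A[r U b]: least fixpoint, start Z0 = Sat(b) = {s0, s2, s6}, add states in Sat(r) with every successor in Z. Z1 = {s0, s2, s6, s7}; fixed.
Sat(A[r U b]) = {s0, s2, s6, s7}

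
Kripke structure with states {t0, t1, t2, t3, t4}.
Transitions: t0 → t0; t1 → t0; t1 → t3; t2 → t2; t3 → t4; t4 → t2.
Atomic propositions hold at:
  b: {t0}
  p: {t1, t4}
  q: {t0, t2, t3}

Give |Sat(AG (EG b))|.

1

EG b: greatest fixpoint, start Z0 = {t0}, keep only states in Sat with some successor in Z. Already a fixed point.
Sat(EG b) = {t0}
AG (EG b): greatest fixpoint, start Z0 = {t0}, keep only states in Sat with every successor in Z. Already a fixed point.
Sat(AG (EG b)) = {t0}
|Sat(AG (EG b))| = |{t0}| = 1.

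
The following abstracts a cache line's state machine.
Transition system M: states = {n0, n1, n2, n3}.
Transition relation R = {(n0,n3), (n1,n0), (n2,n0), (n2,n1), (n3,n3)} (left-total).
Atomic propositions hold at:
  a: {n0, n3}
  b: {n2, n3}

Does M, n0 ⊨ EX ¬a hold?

Sat(¬a) = {n1, n2}
Sat(EX ¬a) = {s : some successor in {n1, n2}} = {n2}
n0 ∉ Sat(EX ¬a) = {n2}, so the formula does not hold at n0.

No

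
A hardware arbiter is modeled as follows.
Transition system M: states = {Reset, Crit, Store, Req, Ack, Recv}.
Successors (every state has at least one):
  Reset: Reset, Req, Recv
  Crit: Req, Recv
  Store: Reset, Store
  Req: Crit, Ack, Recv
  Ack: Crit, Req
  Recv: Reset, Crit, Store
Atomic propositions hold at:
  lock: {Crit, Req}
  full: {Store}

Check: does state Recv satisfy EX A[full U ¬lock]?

Sat(¬lock) = {Reset, Store, Ack, Recv}
A[full U ¬lock]: least fixpoint, start Z0 = Sat(¬lock) = {Reset, Store, Ack, Recv}, add states in Sat(full) with every successor in Z. Already a fixed point.
Sat(A[full U ¬lock]) = {Reset, Store, Ack, Recv}
Sat(EX A[full U ¬lock]) = {s : some successor in {Reset, Store, Ack, Recv}} = {Reset, Crit, Store, Req, Recv}
Recv ∈ Sat(EX A[full U ¬lock]) = {Reset, Crit, Store, Req, Recv}, so the formula holds at Recv.

Yes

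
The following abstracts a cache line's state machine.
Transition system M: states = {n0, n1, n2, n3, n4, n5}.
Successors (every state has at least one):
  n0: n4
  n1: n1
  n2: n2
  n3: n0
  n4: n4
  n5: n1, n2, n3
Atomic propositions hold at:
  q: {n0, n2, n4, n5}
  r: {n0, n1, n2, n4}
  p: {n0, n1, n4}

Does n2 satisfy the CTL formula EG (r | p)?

Yes

Sat(r | p) = {n0, n1, n2, n4}
EG (r | p): greatest fixpoint, start Z0 = {n0, n1, n2, n4}, keep only states in Sat with some successor in Z. Already a fixed point.
Sat(EG (r | p)) = {n0, n1, n2, n4}
n2 ∈ Sat(EG (r | p)) = {n0, n1, n2, n4}, so the formula holds at n2.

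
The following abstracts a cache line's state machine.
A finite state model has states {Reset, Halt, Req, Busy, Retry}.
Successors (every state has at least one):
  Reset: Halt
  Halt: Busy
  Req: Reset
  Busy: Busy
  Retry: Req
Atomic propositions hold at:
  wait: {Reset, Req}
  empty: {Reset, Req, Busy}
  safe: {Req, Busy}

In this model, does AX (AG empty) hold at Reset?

AG empty: greatest fixpoint, start Z0 = {Reset, Req, Busy}, keep only states in Sat with every successor in Z. Z1 = {Req, Busy}; Z2 = {Busy}; fixed.
Sat(AG empty) = {Busy}
Sat(AX (AG empty)) = {s : every successor in {Busy}} = {Halt, Busy}
Reset ∉ Sat(AX (AG empty)) = {Halt, Busy}, so the formula does not hold at Reset.

No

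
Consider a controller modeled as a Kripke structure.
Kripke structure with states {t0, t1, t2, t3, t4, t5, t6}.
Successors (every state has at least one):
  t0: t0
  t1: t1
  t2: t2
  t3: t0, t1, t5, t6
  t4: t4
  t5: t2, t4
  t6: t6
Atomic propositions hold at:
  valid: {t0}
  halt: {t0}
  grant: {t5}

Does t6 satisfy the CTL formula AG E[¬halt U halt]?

Sat(¬halt) = {t1, t2, t3, t4, t5, t6}
E[¬halt U halt]: least fixpoint, start Z0 = Sat(halt) = {t0}, add states in Sat(¬halt) with some successor in Z. Z1 = {t0, t3}; fixed.
Sat(E[¬halt U halt]) = {t0, t3}
AG E[¬halt U halt]: greatest fixpoint, start Z0 = {t0, t3}, keep only states in Sat with every successor in Z. Z1 = {t0}; fixed.
Sat(AG E[¬halt U halt]) = {t0}
t6 ∉ Sat(AG E[¬halt U halt]) = {t0}, so the formula does not hold at t6.

No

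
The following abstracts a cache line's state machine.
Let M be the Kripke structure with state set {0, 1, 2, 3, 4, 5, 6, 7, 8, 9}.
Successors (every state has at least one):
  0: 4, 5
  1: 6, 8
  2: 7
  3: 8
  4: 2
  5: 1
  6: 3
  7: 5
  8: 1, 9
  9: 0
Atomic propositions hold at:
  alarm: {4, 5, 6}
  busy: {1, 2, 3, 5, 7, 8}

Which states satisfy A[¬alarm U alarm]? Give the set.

Sat(¬alarm) = {0, 1, 2, 3, 7, 8, 9}
A[¬alarm U alarm]: least fixpoint, start Z0 = Sat(alarm) = {4, 5, 6}, add states in Sat(¬alarm) with every successor in Z. Z1 = {0, 4, 5, 6, 7}; Z2 = {0, 2, 4, 5, 6, 7, 9}; fixed.
Sat(A[¬alarm U alarm]) = {0, 2, 4, 5, 6, 7, 9}

{0, 2, 4, 5, 6, 7, 9}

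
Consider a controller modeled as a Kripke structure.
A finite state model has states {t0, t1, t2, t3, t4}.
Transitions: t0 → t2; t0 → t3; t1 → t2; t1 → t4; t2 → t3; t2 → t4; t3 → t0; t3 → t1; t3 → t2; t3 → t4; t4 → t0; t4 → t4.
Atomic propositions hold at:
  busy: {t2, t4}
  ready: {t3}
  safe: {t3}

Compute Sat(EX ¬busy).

Sat(¬busy) = {t0, t1, t3}
Sat(EX ¬busy) = {s : some successor in {t0, t1, t3}} = {t0, t2, t3, t4}

{t0, t2, t3, t4}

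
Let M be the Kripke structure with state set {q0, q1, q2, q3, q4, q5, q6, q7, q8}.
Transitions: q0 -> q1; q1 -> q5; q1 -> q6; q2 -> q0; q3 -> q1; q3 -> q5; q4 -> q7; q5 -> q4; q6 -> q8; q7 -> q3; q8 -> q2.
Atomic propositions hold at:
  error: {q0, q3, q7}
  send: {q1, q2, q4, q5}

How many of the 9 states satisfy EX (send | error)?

8

Sat(send | error) = {q0, q1, q2, q3, q4, q5, q7}
Sat(EX (send | error)) = {s : some successor in {q0, q1, q2, q3, q4, q5, q7}} = {q0, q1, q2, q3, q4, q5, q7, q8}
|Sat(EX (send | error))| = |{q0, q1, q2, q3, q4, q5, q7, q8}| = 8.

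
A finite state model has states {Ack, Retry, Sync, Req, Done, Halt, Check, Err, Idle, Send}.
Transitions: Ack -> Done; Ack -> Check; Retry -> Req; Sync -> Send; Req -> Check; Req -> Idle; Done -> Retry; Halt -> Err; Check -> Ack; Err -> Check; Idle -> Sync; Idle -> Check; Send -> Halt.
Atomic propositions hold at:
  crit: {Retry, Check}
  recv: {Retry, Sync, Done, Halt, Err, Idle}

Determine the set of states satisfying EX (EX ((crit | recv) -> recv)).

{Ack, Retry, Sync, Req, Done, Check, Err, Idle, Send}

Sat(crit | recv) = {Retry, Sync, Done, Halt, Check, Err, Idle}
Sat((crit | recv) -> recv) = {Ack, Retry, Sync, Req, Done, Halt, Err, Idle, Send}
Sat(EX ((crit | recv) -> recv)) = {s : some successor in {Ack, Retry, Sync, Req, Done, Halt, Err, Idle, Send}} = {Ack, Retry, Sync, Req, Done, Halt, Check, Idle, Send}
Sat(EX (EX ((crit | recv) -> recv))) = {s : some successor in {Ack, Retry, Sync, Req, Done, Halt, Check, Idle, Send}} = {Ack, Retry, Sync, Req, Done, Check, Err, Idle, Send}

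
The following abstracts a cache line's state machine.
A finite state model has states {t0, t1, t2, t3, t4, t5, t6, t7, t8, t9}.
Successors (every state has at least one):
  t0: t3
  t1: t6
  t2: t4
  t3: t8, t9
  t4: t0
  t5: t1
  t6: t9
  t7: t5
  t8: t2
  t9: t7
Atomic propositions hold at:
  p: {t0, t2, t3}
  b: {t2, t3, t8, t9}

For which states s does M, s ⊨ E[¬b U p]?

{t0, t2, t3, t4}

Sat(¬b) = {t0, t1, t4, t5, t6, t7}
E[¬b U p]: least fixpoint, start Z0 = Sat(p) = {t0, t2, t3}, add states in Sat(¬b) with some successor in Z. Z1 = {t0, t2, t3, t4}; fixed.
Sat(E[¬b U p]) = {t0, t2, t3, t4}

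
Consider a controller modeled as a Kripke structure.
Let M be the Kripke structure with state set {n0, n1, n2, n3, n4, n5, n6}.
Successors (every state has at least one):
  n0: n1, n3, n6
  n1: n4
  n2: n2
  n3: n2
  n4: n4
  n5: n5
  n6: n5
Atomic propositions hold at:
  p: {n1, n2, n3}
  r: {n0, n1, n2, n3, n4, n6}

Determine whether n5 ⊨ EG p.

EG p: greatest fixpoint, start Z0 = {n1, n2, n3}, keep only states in Sat with some successor in Z. Z1 = {n2, n3}; fixed.
Sat(EG p) = {n2, n3}
n5 ∉ Sat(EG p) = {n2, n3}, so the formula does not hold at n5.

No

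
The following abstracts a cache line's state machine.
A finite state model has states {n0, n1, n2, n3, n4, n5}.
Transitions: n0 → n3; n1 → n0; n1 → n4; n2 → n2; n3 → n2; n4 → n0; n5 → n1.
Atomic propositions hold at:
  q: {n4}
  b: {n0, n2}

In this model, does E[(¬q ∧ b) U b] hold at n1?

Sat(¬q) = {n0, n1, n2, n3, n5}
Sat(¬q ∧ b) = {n0, n2}
E[(¬q ∧ b) U b]: least fixpoint, start Z0 = Sat(b) = {n0, n2}, add states in Sat(¬q ∧ b) with some successor in Z. Already a fixed point.
Sat(E[(¬q ∧ b) U b]) = {n0, n2}
n1 ∉ Sat(E[(¬q ∧ b) U b]) = {n0, n2}, so the formula does not hold at n1.

No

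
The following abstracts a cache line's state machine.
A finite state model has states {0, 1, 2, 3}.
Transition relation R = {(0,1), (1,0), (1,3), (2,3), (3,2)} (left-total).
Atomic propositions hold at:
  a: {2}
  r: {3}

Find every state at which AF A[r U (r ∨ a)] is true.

Sat(r ∨ a) = {2, 3}
A[r U (r ∨ a)]: least fixpoint, start Z0 = Sat((r ∨ a)) = {2, 3}, add states in Sat(r) with every successor in Z. Already a fixed point.
Sat(A[r U (r ∨ a)]) = {2, 3}
AF A[r U (r ∨ a)]: least fixpoint, start Z0 = {2, 3}, add states with every successor in Z. Already a fixed point.
Sat(AF A[r U (r ∨ a)]) = {2, 3}

{2, 3}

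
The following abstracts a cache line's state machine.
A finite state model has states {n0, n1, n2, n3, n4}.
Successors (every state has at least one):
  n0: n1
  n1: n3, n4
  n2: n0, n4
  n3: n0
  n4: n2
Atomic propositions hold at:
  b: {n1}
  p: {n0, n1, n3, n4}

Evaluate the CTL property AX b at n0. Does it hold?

Sat(AX b) = {s : every successor in {n1}} = {n0}
n0 ∈ Sat(AX b) = {n0}, so the formula holds at n0.

Yes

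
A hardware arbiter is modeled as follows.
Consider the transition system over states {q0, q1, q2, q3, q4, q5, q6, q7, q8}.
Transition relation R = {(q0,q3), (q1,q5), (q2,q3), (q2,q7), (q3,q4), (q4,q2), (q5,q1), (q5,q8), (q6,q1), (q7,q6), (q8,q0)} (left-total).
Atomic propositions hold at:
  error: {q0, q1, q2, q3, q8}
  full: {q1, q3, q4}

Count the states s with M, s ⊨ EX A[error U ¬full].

Sat(¬full) = {q0, q2, q5, q6, q7, q8}
A[error U ¬full]: least fixpoint, start Z0 = Sat(¬full) = {q0, q2, q5, q6, q7, q8}, add states in Sat(error) with every successor in Z. Z1 = {q0, q1, q2, q5, q6, q7, q8}; fixed.
Sat(A[error U ¬full]) = {q0, q1, q2, q5, q6, q7, q8}
Sat(EX A[error U ¬full]) = {s : some successor in {q0, q1, q2, q5, q6, q7, q8}} = {q1, q2, q4, q5, q6, q7, q8}
|Sat(EX A[error U ¬full])| = |{q1, q2, q4, q5, q6, q7, q8}| = 7.

7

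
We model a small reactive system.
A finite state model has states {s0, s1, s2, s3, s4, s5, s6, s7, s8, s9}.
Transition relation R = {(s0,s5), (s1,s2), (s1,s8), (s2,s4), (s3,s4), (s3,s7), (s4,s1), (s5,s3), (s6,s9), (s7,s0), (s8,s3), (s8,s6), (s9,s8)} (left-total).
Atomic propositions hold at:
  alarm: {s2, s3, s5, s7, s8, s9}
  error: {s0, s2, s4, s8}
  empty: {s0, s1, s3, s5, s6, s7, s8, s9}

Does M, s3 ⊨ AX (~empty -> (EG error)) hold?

No

Sat(~empty) = {s2, s4}
EG error: greatest fixpoint, start Z0 = {s0, s2, s4, s8}, keep only states in Sat with some successor in Z. Z1 = {s2}; Z2 = ∅; fixed.
Sat(EG error) = ∅
Sat(~empty -> (EG error)) = {s0, s1, s3, s5, s6, s7, s8, s9}
Sat(AX (~empty -> (EG error))) = {s : every successor in {s0, s1, s3, s5, s6, s7, s8, s9}} = {s0, s4, s5, s6, s7, s8, s9}
s3 ∉ Sat(AX (~empty -> (EG error))) = {s0, s4, s5, s6, s7, s8, s9}, so the formula does not hold at s3.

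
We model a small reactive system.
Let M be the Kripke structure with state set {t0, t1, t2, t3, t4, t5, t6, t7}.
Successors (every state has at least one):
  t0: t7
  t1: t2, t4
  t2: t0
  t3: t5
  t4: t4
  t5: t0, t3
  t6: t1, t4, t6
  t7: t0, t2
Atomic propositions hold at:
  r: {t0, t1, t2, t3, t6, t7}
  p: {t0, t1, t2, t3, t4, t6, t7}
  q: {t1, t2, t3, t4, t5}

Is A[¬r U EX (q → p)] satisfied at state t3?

No

Sat(¬r) = {t4, t5}
Sat(q → p) = {t0, t1, t2, t3, t4, t6, t7}
Sat(EX (q → p)) = {s : some successor in {t0, t1, t2, t3, t4, t6, t7}} = {t0, t1, t2, t4, t5, t6, t7}
A[¬r U EX (q → p)]: least fixpoint, start Z0 = Sat(EX (q → p)) = {t0, t1, t2, t4, t5, t6, t7}, add states in Sat(¬r) with every successor in Z. Already a fixed point.
Sat(A[¬r U EX (q → p)]) = {t0, t1, t2, t4, t5, t6, t7}
t3 ∉ Sat(A[¬r U EX (q → p)]) = {t0, t1, t2, t4, t5, t6, t7}, so the formula does not hold at t3.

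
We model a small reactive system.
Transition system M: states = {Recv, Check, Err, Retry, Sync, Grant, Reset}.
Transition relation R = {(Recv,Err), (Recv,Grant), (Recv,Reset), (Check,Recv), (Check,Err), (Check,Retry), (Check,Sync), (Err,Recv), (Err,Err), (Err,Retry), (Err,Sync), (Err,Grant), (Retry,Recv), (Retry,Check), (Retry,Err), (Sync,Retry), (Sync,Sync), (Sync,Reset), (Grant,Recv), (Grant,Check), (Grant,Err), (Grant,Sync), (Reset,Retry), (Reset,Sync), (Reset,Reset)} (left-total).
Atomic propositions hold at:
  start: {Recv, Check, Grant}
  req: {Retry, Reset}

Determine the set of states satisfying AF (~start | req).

Sat(~start) = {Err, Retry, Sync, Reset}
Sat(~start | req) = {Err, Retry, Sync, Reset}
AF (~start | req): least fixpoint, start Z0 = {Err, Retry, Sync, Reset}, add states with every successor in Z. Already a fixed point.
Sat(AF (~start | req)) = {Err, Retry, Sync, Reset}

{Err, Retry, Sync, Reset}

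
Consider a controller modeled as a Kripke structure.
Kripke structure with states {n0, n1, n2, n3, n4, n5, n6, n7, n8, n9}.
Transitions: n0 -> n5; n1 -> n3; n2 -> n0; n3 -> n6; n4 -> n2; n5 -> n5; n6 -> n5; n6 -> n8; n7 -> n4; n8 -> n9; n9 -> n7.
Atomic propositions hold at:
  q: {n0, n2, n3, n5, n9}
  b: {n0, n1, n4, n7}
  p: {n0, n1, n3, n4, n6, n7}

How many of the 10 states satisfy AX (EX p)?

4

Sat(EX p) = {s : some successor in {n0, n1, n3, n4, n6, n7}} = {n1, n2, n3, n7, n9}
Sat(AX (EX p)) = {s : every successor in {n1, n2, n3, n7, n9}} = {n1, n4, n8, n9}
|Sat(AX (EX p))| = |{n1, n4, n8, n9}| = 4.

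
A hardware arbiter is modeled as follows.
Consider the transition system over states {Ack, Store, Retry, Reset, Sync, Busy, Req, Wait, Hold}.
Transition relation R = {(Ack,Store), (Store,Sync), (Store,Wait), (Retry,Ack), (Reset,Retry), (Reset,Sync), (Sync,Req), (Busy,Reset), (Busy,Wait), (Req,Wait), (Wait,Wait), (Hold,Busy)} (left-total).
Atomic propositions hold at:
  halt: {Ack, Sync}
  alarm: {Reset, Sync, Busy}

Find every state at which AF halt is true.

{Ack, Retry, Reset, Sync}

AF halt: least fixpoint, start Z0 = {Ack, Sync}, add states with every successor in Z. Z1 = {Ack, Retry, Sync}; Z2 = {Ack, Retry, Reset, Sync}; fixed.
Sat(AF halt) = {Ack, Retry, Reset, Sync}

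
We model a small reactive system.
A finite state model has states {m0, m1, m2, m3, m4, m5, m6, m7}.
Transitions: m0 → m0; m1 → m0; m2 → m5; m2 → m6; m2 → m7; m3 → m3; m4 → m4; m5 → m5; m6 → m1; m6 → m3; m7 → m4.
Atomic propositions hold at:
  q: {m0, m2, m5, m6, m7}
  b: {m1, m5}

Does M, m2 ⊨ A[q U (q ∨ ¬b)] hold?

Yes

Sat(¬b) = {m0, m2, m3, m4, m6, m7}
Sat(q ∨ ¬b) = {m0, m2, m3, m4, m5, m6, m7}
A[q U (q ∨ ¬b)]: least fixpoint, start Z0 = Sat((q ∨ ¬b)) = {m0, m2, m3, m4, m5, m6, m7}, add states in Sat(q) with every successor in Z. Already a fixed point.
Sat(A[q U (q ∨ ¬b)]) = {m0, m2, m3, m4, m5, m6, m7}
m2 ∈ Sat(A[q U (q ∨ ¬b)]) = {m0, m2, m3, m4, m5, m6, m7}, so the formula holds at m2.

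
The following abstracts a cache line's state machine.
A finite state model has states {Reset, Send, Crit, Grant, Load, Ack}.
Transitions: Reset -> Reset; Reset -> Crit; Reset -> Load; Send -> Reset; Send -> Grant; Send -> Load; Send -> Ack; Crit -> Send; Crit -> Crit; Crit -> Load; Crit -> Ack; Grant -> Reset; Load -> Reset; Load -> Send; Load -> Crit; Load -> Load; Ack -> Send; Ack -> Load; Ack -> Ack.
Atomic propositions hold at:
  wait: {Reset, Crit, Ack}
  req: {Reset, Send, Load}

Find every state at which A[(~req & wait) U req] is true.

{Reset, Send, Load}

Sat(~req) = {Crit, Grant, Ack}
Sat(~req & wait) = {Crit, Ack}
A[(~req & wait) U req]: least fixpoint, start Z0 = Sat(req) = {Reset, Send, Load}, add states in Sat(~req & wait) with every successor in Z. Already a fixed point.
Sat(A[(~req & wait) U req]) = {Reset, Send, Load}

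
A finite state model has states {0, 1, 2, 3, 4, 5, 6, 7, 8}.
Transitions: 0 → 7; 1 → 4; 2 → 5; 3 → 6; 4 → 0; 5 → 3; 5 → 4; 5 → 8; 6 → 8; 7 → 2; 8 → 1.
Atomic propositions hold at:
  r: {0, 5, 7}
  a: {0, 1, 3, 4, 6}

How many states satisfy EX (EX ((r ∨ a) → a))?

7

Sat(r ∨ a) = {0, 1, 3, 4, 5, 6, 7}
Sat((r ∨ a) → a) = {0, 1, 2, 3, 4, 6, 8}
Sat(EX ((r ∨ a) → a)) = {s : some successor in {0, 1, 2, 3, 4, 6, 8}} = {1, 3, 4, 5, 6, 7, 8}
Sat(EX (EX ((r ∨ a) → a))) = {s : some successor in {1, 3, 4, 5, 6, 7, 8}} = {0, 1, 2, 3, 5, 6, 8}
|Sat(EX (EX ((r ∨ a) → a)))| = |{0, 1, 2, 3, 5, 6, 8}| = 7.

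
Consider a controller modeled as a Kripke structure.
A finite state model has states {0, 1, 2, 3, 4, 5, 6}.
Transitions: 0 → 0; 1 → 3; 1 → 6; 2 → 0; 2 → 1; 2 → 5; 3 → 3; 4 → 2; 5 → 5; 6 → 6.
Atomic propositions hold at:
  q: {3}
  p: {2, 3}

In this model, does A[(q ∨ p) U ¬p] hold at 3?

No

Sat(q ∨ p) = {2, 3}
Sat(¬p) = {0, 1, 4, 5, 6}
A[(q ∨ p) U ¬p]: least fixpoint, start Z0 = Sat(¬p) = {0, 1, 4, 5, 6}, add states in Sat(q ∨ p) with every successor in Z. Z1 = {0, 1, 2, 4, 5, 6}; fixed.
Sat(A[(q ∨ p) U ¬p]) = {0, 1, 2, 4, 5, 6}
3 ∉ Sat(A[(q ∨ p) U ¬p]) = {0, 1, 2, 4, 5, 6}, so the formula does not hold at 3.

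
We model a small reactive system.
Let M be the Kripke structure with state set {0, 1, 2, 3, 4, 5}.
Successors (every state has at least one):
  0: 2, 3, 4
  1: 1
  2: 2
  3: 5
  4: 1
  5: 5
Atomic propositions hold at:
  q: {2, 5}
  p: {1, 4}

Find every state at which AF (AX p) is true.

{1, 4}

Sat(AX p) = {s : every successor in {1, 4}} = {1, 4}
AF (AX p): least fixpoint, start Z0 = {1, 4}, add states with every successor in Z. Already a fixed point.
Sat(AF (AX p)) = {1, 4}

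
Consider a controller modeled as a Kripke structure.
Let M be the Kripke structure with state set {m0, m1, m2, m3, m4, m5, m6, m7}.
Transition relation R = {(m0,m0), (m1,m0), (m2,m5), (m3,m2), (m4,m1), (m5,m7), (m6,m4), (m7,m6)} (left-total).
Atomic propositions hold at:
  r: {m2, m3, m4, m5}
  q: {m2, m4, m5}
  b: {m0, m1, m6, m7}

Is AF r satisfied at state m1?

AF r: least fixpoint, start Z0 = {m2, m3, m4, m5}, add states with every successor in Z. Z1 = {m2, m3, m4, m5, m6}; Z2 = {m2, m3, m4, m5, m6, m7}; fixed.
Sat(AF r) = {m2, m3, m4, m5, m6, m7}
m1 ∉ Sat(AF r) = {m2, m3, m4, m5, m6, m7}, so the formula does not hold at m1.

No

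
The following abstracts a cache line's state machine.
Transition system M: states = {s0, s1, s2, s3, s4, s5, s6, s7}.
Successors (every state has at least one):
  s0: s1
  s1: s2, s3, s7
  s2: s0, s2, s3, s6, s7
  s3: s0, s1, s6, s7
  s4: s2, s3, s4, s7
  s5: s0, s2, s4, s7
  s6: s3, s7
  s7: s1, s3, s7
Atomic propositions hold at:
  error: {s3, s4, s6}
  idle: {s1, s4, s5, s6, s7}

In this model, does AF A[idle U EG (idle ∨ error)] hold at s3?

Yes

Sat(idle ∨ error) = {s1, s3, s4, s5, s6, s7}
EG (idle ∨ error): greatest fixpoint, start Z0 = {s1, s3, s4, s5, s6, s7}, keep only states in Sat with some successor in Z. Already a fixed point.
Sat(EG (idle ∨ error)) = {s1, s3, s4, s5, s6, s7}
A[idle U EG (idle ∨ error)]: least fixpoint, start Z0 = Sat(EG (idle ∨ error)) = {s1, s3, s4, s5, s6, s7}, add states in Sat(idle) with every successor in Z. Already a fixed point.
Sat(A[idle U EG (idle ∨ error)]) = {s1, s3, s4, s5, s6, s7}
AF A[idle U EG (idle ∨ error)]: least fixpoint, start Z0 = {s1, s3, s4, s5, s6, s7}, add states with every successor in Z. Z1 = {s0, s1, s3, s4, s5, s6, s7}; fixed.
Sat(AF A[idle U EG (idle ∨ error)]) = {s0, s1, s3, s4, s5, s6, s7}
s3 ∈ Sat(AF A[idle U EG (idle ∨ error)]) = {s0, s1, s3, s4, s5, s6, s7}, so the formula holds at s3.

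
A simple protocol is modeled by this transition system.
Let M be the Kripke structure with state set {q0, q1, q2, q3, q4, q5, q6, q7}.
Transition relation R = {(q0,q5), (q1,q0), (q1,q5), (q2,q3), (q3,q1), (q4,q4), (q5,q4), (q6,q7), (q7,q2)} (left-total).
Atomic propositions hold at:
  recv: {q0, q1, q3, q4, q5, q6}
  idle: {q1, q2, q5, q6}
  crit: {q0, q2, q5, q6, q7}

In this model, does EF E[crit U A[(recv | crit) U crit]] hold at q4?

No

Sat(recv | crit) = {q0, q1, q2, q3, q4, q5, q6, q7}
A[(recv | crit) U crit]: least fixpoint, start Z0 = Sat(crit) = {q0, q2, q5, q6, q7}, add states in Sat(recv | crit) with every successor in Z. Z1 = {q0, q1, q2, q5, q6, q7}; Z2 = {q0, q1, q2, q3, q5, q6, q7}; fixed.
Sat(A[(recv | crit) U crit]) = {q0, q1, q2, q3, q5, q6, q7}
E[crit U A[(recv | crit) U crit]]: least fixpoint, start Z0 = Sat(A[(recv | crit) U crit]) = {q0, q1, q2, q3, q5, q6, q7}, add states in Sat(crit) with some successor in Z. Already a fixed point.
Sat(E[crit U A[(recv | crit) U crit]]) = {q0, q1, q2, q3, q5, q6, q7}
EF E[crit U A[(recv | crit) U crit]]: least fixpoint, start Z0 = {q0, q1, q2, q3, q5, q6, q7}, add states with some successor in Z. Already a fixed point.
Sat(EF E[crit U A[(recv | crit) U crit]]) = {q0, q1, q2, q3, q5, q6, q7}
q4 ∉ Sat(EF E[crit U A[(recv | crit) U crit]]) = {q0, q1, q2, q3, q5, q6, q7}, so the formula does not hold at q4.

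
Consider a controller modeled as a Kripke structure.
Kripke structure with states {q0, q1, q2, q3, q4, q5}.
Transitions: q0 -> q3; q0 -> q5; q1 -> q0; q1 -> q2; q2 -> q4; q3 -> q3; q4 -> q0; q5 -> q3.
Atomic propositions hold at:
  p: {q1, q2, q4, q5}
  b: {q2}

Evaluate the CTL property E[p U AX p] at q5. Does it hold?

Sat(AX p) = {s : every successor in {q1, q2, q4, q5}} = {q2}
E[p U AX p]: least fixpoint, start Z0 = Sat(AX p) = {q2}, add states in Sat(p) with some successor in Z. Z1 = {q1, q2}; fixed.
Sat(E[p U AX p]) = {q1, q2}
q5 ∉ Sat(E[p U AX p]) = {q1, q2}, so the formula does not hold at q5.

No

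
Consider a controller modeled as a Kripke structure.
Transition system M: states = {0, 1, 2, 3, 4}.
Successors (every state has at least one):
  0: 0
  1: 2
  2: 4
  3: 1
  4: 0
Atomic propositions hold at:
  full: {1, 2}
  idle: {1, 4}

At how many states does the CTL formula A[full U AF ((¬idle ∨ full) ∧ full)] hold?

3

Sat(¬idle) = {0, 2, 3}
Sat(¬idle ∨ full) = {0, 1, 2, 3}
Sat((¬idle ∨ full) ∧ full) = {1, 2}
AF ((¬idle ∨ full) ∧ full): least fixpoint, start Z0 = {1, 2}, add states with every successor in Z. Z1 = {1, 2, 3}; fixed.
Sat(AF ((¬idle ∨ full) ∧ full)) = {1, 2, 3}
A[full U AF ((¬idle ∨ full) ∧ full)]: least fixpoint, start Z0 = Sat(AF ((¬idle ∨ full) ∧ full)) = {1, 2, 3}, add states in Sat(full) with every successor in Z. Already a fixed point.
Sat(A[full U AF ((¬idle ∨ full) ∧ full)]) = {1, 2, 3}
|Sat(A[full U AF ((¬idle ∨ full) ∧ full)])| = |{1, 2, 3}| = 3.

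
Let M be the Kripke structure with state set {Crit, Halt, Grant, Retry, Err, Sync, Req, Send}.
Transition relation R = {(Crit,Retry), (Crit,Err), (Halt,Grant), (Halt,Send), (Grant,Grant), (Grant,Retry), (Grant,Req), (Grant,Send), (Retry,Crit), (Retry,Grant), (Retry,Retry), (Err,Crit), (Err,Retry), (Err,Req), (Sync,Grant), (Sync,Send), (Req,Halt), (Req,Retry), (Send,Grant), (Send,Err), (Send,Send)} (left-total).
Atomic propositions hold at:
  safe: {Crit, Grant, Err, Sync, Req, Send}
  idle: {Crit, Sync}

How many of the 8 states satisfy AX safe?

3

Sat(AX safe) = {s : every successor in {Crit, Grant, Err, Sync, Req, Send}} = {Halt, Sync, Send}
|Sat(AX safe)| = |{Halt, Sync, Send}| = 3.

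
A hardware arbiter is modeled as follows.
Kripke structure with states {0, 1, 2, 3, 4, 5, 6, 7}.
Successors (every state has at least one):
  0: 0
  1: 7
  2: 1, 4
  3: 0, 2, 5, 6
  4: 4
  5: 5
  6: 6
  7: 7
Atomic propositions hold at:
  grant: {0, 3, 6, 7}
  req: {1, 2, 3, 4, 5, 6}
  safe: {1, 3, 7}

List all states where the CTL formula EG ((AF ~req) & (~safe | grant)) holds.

Sat(~req) = {0, 7}
AF ~req: least fixpoint, start Z0 = {0, 7}, add states with every successor in Z. Z1 = {0, 1, 7}; fixed.
Sat(AF ~req) = {0, 1, 7}
Sat(~safe) = {0, 2, 4, 5, 6}
Sat(~safe | grant) = {0, 2, 3, 4, 5, 6, 7}
Sat((AF ~req) & (~safe | grant)) = {0, 7}
EG ((AF ~req) & (~safe | grant)): greatest fixpoint, start Z0 = {0, 7}, keep only states in Sat with some successor in Z. Already a fixed point.
Sat(EG ((AF ~req) & (~safe | grant))) = {0, 7}

{0, 7}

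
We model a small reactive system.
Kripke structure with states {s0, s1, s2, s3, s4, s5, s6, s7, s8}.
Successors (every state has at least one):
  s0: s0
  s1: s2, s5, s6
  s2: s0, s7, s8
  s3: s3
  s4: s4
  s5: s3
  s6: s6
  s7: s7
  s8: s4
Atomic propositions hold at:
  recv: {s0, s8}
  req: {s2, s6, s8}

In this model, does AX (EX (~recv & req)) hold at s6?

Sat(~recv) = {s1, s2, s3, s4, s5, s6, s7}
Sat(~recv & req) = {s2, s6}
Sat(EX (~recv & req)) = {s : some successor in {s2, s6}} = {s1, s6}
Sat(AX (EX (~recv & req))) = {s : every successor in {s1, s6}} = {s6}
s6 ∈ Sat(AX (EX (~recv & req))) = {s6}, so the formula holds at s6.

Yes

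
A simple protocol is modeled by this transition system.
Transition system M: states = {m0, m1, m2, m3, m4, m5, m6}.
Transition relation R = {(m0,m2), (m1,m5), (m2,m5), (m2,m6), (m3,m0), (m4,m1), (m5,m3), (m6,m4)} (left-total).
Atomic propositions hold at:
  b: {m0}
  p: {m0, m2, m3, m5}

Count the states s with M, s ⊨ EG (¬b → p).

4

Sat(¬b) = {m1, m2, m3, m4, m5, m6}
Sat(¬b → p) = {m0, m2, m3, m5}
EG (¬b → p): greatest fixpoint, start Z0 = {m0, m2, m3, m5}, keep only states in Sat with some successor in Z. Already a fixed point.
Sat(EG (¬b → p)) = {m0, m2, m3, m5}
|Sat(EG (¬b → p))| = |{m0, m2, m3, m5}| = 4.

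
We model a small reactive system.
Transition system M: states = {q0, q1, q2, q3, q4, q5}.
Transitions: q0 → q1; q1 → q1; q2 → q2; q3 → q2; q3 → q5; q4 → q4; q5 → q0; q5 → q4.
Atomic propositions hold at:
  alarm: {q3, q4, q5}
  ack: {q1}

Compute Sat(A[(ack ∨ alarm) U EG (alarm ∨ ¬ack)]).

Sat(ack ∨ alarm) = {q1, q3, q4, q5}
Sat(¬ack) = {q0, q2, q3, q4, q5}
Sat(alarm ∨ ¬ack) = {q0, q2, q3, q4, q5}
EG (alarm ∨ ¬ack): greatest fixpoint, start Z0 = {q0, q2, q3, q4, q5}, keep only states in Sat with some successor in Z. Z1 = {q2, q3, q4, q5}; fixed.
Sat(EG (alarm ∨ ¬ack)) = {q2, q3, q4, q5}
A[(ack ∨ alarm) U EG (alarm ∨ ¬ack)]: least fixpoint, start Z0 = Sat(EG (alarm ∨ ¬ack)) = {q2, q3, q4, q5}, add states in Sat(ack ∨ alarm) with every successor in Z. Already a fixed point.
Sat(A[(ack ∨ alarm) U EG (alarm ∨ ¬ack)]) = {q2, q3, q4, q5}

{q2, q3, q4, q5}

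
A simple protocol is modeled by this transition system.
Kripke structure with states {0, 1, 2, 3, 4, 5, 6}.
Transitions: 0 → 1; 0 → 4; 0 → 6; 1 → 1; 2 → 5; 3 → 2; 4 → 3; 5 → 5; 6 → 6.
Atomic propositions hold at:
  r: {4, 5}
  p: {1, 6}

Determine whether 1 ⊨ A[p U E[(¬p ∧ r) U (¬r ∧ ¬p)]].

Sat(¬p) = {0, 2, 3, 4, 5}
Sat(¬p ∧ r) = {4, 5}
Sat(¬r) = {0, 1, 2, 3, 6}
Sat(¬r ∧ ¬p) = {0, 2, 3}
E[(¬p ∧ r) U (¬r ∧ ¬p)]: least fixpoint, start Z0 = Sat((¬r ∧ ¬p)) = {0, 2, 3}, add states in Sat(¬p ∧ r) with some successor in Z. Z1 = {0, 2, 3, 4}; fixed.
Sat(E[(¬p ∧ r) U (¬r ∧ ¬p)]) = {0, 2, 3, 4}
A[p U E[(¬p ∧ r) U (¬r ∧ ¬p)]]: least fixpoint, start Z0 = Sat(E[(¬p ∧ r) U (¬r ∧ ¬p)]) = {0, 2, 3, 4}, add states in Sat(p) with every successor in Z. Already a fixed point.
Sat(A[p U E[(¬p ∧ r) U (¬r ∧ ¬p)]]) = {0, 2, 3, 4}
1 ∉ Sat(A[p U E[(¬p ∧ r) U (¬r ∧ ¬p)]]) = {0, 2, 3, 4}, so the formula does not hold at 1.

No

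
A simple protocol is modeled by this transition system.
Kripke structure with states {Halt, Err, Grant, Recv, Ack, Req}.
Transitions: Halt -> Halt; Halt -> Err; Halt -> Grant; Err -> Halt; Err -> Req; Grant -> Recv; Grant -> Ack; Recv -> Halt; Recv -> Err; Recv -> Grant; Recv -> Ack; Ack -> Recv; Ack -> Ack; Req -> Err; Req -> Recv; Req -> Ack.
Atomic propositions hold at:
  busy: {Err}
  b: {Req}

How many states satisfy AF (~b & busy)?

1

Sat(~b) = {Halt, Err, Grant, Recv, Ack}
Sat(~b & busy) = {Err}
AF (~b & busy): least fixpoint, start Z0 = {Err}, add states with every successor in Z. Already a fixed point.
Sat(AF (~b & busy)) = {Err}
|Sat(AF (~b & busy))| = |{Err}| = 1.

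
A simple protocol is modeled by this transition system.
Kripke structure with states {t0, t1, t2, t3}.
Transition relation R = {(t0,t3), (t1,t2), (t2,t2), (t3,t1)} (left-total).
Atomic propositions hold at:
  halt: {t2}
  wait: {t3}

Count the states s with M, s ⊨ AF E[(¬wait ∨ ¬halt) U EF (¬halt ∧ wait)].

2

Sat(¬wait) = {t0, t1, t2}
Sat(¬halt) = {t0, t1, t3}
Sat(¬wait ∨ ¬halt) = {t0, t1, t2, t3}
Sat(¬halt ∧ wait) = {t3}
EF (¬halt ∧ wait): least fixpoint, start Z0 = {t3}, add states with some successor in Z. Z1 = {t0, t3}; fixed.
Sat(EF (¬halt ∧ wait)) = {t0, t3}
E[(¬wait ∨ ¬halt) U EF (¬halt ∧ wait)]: least fixpoint, start Z0 = Sat(EF (¬halt ∧ wait)) = {t0, t3}, add states in Sat(¬wait ∨ ¬halt) with some successor in Z. Already a fixed point.
Sat(E[(¬wait ∨ ¬halt) U EF (¬halt ∧ wait)]) = {t0, t3}
AF E[(¬wait ∨ ¬halt) U EF (¬halt ∧ wait)]: least fixpoint, start Z0 = {t0, t3}, add states with every successor in Z. Already a fixed point.
Sat(AF E[(¬wait ∨ ¬halt) U EF (¬halt ∧ wait)]) = {t0, t3}
|Sat(AF E[(¬wait ∨ ¬halt) U EF (¬halt ∧ wait)])| = |{t0, t3}| = 2.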